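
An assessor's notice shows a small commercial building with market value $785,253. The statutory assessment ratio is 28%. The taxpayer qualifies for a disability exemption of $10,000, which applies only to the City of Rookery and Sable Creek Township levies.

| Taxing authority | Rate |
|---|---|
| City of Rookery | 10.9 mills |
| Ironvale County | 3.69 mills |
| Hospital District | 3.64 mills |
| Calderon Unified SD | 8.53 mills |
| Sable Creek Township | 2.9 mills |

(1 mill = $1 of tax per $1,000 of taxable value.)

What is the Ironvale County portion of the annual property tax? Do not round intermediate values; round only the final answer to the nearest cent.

Assessed value = $785,253 × 0.28 = $219,870.84
Ironvale County taxable value = $219,870.84 (exemption does not apply)
Ironvale County levy = $219,870.84 × 0.00369 = $811.3233996

$811.32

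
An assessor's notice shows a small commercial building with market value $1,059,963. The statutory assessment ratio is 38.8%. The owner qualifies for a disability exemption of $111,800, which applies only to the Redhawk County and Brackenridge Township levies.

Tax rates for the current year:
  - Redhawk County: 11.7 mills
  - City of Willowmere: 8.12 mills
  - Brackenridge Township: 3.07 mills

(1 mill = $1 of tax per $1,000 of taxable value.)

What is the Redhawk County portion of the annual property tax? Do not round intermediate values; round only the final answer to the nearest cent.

Assessed value = $1,059,963 × 0.388 = $411,265.644
Redhawk County taxable value = $411,265.644 − $111,800 = $299,465.644
Redhawk County levy = $299,465.644 × 0.0117 = $3,503.7480348

$3,503.75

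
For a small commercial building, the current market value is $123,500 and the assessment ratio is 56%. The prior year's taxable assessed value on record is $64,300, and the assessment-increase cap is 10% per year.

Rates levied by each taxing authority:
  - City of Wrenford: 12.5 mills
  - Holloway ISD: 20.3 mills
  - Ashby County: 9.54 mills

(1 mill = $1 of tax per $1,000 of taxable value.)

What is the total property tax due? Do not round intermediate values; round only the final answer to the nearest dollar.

$2,928

Uncapped assessed value = $123,500 × 0.56 = $69,160
Cap limit = $64,300 × 1.1 = $70,730
Taxable assessed value = min($69,160, $70,730) = $69,160 (cap does not bind)
City of Wrenford: $69,160 × 0.0125 = $864.5
Holloway ISD: $69,160 × 0.0203 = $1,403.948
Ashby County: $69,160 × 0.00954 = $659.7864
Total = $2,928.2344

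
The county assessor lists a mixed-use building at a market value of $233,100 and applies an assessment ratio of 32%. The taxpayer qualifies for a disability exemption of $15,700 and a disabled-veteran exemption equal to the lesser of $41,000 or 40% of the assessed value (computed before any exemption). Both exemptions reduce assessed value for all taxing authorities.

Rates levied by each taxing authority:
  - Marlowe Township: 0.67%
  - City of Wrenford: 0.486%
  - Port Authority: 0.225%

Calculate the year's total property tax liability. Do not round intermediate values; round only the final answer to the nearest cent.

Assessed value = $233,100 × 0.32 = $74,592
Disabled-veteran exemption = min($41,000, 40% × $74,592) = min($41,000, $29,836.8) = $29,836.8 (percentage binds)
Taxable value = $74,592 − $15,700 − $29,836.8 = $29,055.2
Marlowe Township: $29,055.2 × 0.0067 = $194.66984
City of Wrenford: $29,055.2 × 0.00486 = $141.208272
Port Authority: $29,055.2 × 0.00225 = $65.3742
Total = $401.252312

$401.25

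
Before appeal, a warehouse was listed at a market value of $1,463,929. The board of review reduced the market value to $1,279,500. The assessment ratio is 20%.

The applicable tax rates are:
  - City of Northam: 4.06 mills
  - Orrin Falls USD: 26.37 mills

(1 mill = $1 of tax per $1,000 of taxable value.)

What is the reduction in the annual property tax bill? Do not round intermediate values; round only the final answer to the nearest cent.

Old assessed value = $1,463,929 × 0.2 = $292,785.8
New assessed value = $1,279,500 × 0.2 = $255,900
Combined rate = 0.00406 + 0.02637 = 0.03043
Old tax = $292,785.8 × 0.03043 = $8,909.471894
New tax = $255,900 × 0.03043 = $7,787.037
Reduction = $8,909.471894 − $7,787.037 = $1,122.434894

$1,122.43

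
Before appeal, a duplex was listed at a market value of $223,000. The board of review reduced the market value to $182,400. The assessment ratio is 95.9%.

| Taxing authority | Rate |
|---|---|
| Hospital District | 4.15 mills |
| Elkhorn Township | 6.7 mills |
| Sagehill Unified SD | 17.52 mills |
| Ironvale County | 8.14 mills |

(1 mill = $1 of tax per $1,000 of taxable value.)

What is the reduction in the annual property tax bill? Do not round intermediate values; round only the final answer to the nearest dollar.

$1,422

Old assessed value = $223,000 × 0.959 = $213,857
New assessed value = $182,400 × 0.959 = $174,921.6
Combined rate = 0.00415 + 0.0067 + 0.01752 + 0.00814 = 0.03651
Old tax = $213,857 × 0.03651 = $7,807.91907
New tax = $174,921.6 × 0.03651 = $6,386.387616
Reduction = $7,807.91907 − $6,386.387616 = $1,421.531454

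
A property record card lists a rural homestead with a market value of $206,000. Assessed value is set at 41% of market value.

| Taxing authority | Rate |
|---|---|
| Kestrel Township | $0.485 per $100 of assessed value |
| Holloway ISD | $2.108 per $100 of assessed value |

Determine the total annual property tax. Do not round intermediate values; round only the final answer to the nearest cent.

$2,190.05

Assessed value = $206,000 × 0.41 = $84,460
Kestrel Township: $84,460 × 0.00485 = $409.631
Holloway ISD: $84,460 × 0.02108 = $1,780.4168
Total = $409.631 + $1,780.4168 = $2,190.0478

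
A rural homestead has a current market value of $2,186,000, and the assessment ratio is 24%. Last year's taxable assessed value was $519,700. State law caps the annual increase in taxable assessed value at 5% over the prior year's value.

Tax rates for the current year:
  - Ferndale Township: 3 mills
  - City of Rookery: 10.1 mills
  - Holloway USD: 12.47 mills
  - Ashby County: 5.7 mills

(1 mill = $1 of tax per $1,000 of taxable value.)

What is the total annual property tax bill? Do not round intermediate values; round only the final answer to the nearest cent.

Uncapped assessed value = $2,186,000 × 0.24 = $524,640
Cap limit = $519,700 × 1.05 = $545,685
Taxable assessed value = min($524,640, $545,685) = $524,640 (cap does not bind)
Ferndale Township: $524,640 × 0.003 = $1,573.92
City of Rookery: $524,640 × 0.0101 = $5,298.864
Holloway USD: $524,640 × 0.01247 = $6,542.2608
Ashby County: $524,640 × 0.0057 = $2,990.448
Total = $16,405.4928

$16,405.49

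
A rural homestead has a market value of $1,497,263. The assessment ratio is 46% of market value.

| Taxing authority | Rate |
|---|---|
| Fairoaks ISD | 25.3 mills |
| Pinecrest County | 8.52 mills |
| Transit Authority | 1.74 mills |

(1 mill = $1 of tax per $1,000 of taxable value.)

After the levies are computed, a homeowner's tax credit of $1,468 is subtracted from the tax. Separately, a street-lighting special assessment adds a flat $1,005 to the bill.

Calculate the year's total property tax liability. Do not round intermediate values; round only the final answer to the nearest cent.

$24,028.63

Assessed value = $1,497,263 × 0.46 = $688,740.98
Fairoaks ISD: $688,740.98 × 0.0253 = $17,425.146794
Pinecrest County: $688,740.98 × 0.00852 = $5,868.0731496
Transit Authority: $688,740.98 × 0.00174 = $1,198.4093052
Levies subtotal = $24,491.6292488
After credit = $24,491.6292488 − $1,468 = $23,023.6292488
Total = $23,023.6292488 + $1,005 = $24,028.6292488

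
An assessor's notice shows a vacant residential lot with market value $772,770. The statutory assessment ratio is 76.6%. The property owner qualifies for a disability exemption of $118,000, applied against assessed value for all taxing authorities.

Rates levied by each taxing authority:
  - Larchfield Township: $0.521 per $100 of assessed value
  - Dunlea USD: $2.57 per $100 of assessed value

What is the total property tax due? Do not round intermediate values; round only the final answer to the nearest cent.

$14,649.54

Assessed value = $772,770 × 0.766 = $591,941.82
Taxable value = $591,941.82 − $118,000 = $473,941.82
Larchfield Township: $473,941.82 × 0.00521 = $2,469.2368822
Dunlea USD: $473,941.82 × 0.0257 = $12,180.304774
Total = $2,469.2368822 + $12,180.304774 = $14,649.5416562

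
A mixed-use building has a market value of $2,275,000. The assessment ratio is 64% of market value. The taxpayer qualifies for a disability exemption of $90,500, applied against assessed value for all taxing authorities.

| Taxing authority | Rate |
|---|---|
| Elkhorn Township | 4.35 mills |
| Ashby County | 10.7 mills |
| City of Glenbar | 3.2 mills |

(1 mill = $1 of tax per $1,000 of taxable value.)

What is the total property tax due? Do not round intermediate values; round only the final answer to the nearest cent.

Assessed value = $2,275,000 × 0.64 = $1,456,000
Taxable value = $1,456,000 − $90,500 = $1,365,500
Elkhorn Township: $1,365,500 × 0.00435 = $5,939.925
Ashby County: $1,365,500 × 0.0107 = $14,610.85
City of Glenbar: $1,365,500 × 0.0032 = $4,369.6
Total = $5,939.925 + $14,610.85 + $4,369.6 = $24,920.375

$24,920.38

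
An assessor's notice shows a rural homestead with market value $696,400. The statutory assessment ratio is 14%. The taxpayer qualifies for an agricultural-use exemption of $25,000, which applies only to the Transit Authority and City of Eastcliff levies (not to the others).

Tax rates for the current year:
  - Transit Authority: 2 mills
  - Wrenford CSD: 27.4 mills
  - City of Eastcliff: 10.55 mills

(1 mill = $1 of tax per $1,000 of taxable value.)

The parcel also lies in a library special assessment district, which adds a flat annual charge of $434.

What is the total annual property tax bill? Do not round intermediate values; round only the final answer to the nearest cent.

Assessed value = $696,400 × 0.14 = $97,496
Transit Authority: ($97,496 − $25,000) × 0.002 = $72,496 × 0.002 = $144.992
Wrenford CSD: $97,496 × 0.0274 = $2,671.3904
City of Eastcliff: ($97,496 − $25,000) × 0.01055 = $72,496 × 0.01055 = $764.8328
Levies subtotal = $3,581.2152
Total = $3,581.2152 + $434 = $4,015.2152

$4,015.22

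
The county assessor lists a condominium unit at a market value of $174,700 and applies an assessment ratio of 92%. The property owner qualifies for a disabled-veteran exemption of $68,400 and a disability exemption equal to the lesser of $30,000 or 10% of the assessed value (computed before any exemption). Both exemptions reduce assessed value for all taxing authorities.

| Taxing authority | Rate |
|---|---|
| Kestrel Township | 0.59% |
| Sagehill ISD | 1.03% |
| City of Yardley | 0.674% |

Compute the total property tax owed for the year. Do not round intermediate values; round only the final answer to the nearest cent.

Assessed value = $174,700 × 0.92 = $160,724
Disability exemption = min($30,000, 10% × $160,724) = min($30,000, $16,072.4) = $16,072.4 (percentage binds)
Taxable value = $160,724 − $68,400 − $16,072.4 = $76,251.6
Kestrel Township: $76,251.6 × 0.0059 = $449.88444
Sagehill ISD: $76,251.6 × 0.0103 = $785.39148
City of Yardley: $76,251.6 × 0.00674 = $513.935784
Total = $1,749.211704

$1,749.21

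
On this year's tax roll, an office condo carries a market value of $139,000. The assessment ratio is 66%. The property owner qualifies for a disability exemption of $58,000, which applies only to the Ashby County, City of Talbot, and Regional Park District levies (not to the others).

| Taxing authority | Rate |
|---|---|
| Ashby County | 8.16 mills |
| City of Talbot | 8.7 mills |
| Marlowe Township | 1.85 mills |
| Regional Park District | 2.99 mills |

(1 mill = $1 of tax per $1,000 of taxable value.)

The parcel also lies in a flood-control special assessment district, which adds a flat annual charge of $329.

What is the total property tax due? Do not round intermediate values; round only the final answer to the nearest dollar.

Assessed value = $139,000 × 0.66 = $91,740
Ashby County: ($91,740 − $58,000) × 0.00816 = $33,740 × 0.00816 = $275.3184
City of Talbot: ($91,740 − $58,000) × 0.0087 = $33,740 × 0.0087 = $293.538
Marlowe Township: $91,740 × 0.00185 = $169.719
Regional Park District: ($91,740 − $58,000) × 0.00299 = $33,740 × 0.00299 = $100.8826
Levies subtotal = $839.458
Total = $839.458 + $329 = $1,168.458

$1,168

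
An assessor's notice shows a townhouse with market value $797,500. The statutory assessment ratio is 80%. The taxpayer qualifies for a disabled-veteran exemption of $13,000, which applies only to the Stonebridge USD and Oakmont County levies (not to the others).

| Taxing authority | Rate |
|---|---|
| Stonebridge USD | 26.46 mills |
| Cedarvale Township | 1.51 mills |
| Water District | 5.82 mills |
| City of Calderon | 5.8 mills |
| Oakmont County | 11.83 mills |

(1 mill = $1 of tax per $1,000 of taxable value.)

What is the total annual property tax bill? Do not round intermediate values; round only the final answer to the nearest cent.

Assessed value = $797,500 × 0.8 = $638,000
Stonebridge USD: ($638,000 − $13,000) × 0.02646 = $625,000 × 0.02646 = $16,537.5
Cedarvale Township: $638,000 × 0.00151 = $963.38
Water District: $638,000 × 0.00582 = $3,713.16
City of Calderon: $638,000 × 0.0058 = $3,700.4
Oakmont County: ($638,000 − $13,000) × 0.01183 = $625,000 × 0.01183 = $7,393.75
Total = $32,308.19

$32,308.19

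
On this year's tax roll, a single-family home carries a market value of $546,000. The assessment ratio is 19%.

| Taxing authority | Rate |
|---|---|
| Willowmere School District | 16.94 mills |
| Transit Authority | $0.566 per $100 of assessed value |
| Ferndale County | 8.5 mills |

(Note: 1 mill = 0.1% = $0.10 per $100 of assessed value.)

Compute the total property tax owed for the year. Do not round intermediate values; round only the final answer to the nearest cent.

Assessed value = $546,000 × 0.19 = $103,740
Willowmere School District: $103,740 × 0.01694 = $1,757.3556
Transit Authority: $103,740 × 0.00566 = $587.1684
Ferndale County: $103,740 × 0.0085 = $881.79
Total = $3,226.314

$3,226.31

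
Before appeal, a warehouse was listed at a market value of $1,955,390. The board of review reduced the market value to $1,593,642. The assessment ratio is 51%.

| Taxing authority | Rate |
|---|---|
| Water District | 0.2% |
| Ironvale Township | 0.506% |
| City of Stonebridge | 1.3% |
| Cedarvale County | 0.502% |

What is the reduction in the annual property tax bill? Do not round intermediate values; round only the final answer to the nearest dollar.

$4,627

Old assessed value = $1,955,390 × 0.51 = $997,248.9
New assessed value = $1,593,642 × 0.51 = $812,757.42
Combined rate = 0.002 + 0.00506 + 0.013 + 0.00502 = 0.02508
Old tax = $997,248.9 × 0.02508 = $25,011.002412
New tax = $812,757.42 × 0.02508 = $20,383.9560936
Reduction = $25,011.002412 − $20,383.9560936 = $4,627.0463184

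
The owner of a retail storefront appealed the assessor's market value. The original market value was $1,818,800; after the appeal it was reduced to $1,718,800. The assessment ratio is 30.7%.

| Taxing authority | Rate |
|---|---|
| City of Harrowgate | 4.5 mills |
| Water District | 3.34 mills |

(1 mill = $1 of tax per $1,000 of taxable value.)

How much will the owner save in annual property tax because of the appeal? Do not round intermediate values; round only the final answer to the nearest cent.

$240.69

Old assessed value = $1,818,800 × 0.307 = $558,371.6
New assessed value = $1,718,800 × 0.307 = $527,671.6
Combined rate = 0.0045 + 0.00334 = 0.00784
Old tax = $558,371.6 × 0.00784 = $4,377.633344
New tax = $527,671.6 × 0.00784 = $4,136.945344
Reduction = $4,377.633344 − $4,136.945344 = $240.688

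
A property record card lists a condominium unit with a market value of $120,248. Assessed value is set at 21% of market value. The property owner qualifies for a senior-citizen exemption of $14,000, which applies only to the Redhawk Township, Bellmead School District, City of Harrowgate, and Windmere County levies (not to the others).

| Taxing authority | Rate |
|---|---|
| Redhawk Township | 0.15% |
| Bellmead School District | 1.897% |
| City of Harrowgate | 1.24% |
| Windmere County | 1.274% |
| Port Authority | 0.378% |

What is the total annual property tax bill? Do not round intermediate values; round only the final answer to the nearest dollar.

$609

Assessed value = $120,248 × 0.21 = $25,252.08
Redhawk Township: ($25,252.08 − $14,000) × 0.0015 = $11,252.08 × 0.0015 = $16.87812
Bellmead School District: ($25,252.08 − $14,000) × 0.01897 = $11,252.08 × 0.01897 = $213.4519576
City of Harrowgate: ($25,252.08 − $14,000) × 0.0124 = $11,252.08 × 0.0124 = $139.525792
Windmere County: ($25,252.08 − $14,000) × 0.01274 = $11,252.08 × 0.01274 = $143.3514992
Port Authority: $25,252.08 × 0.00378 = $95.4528624
Total = $608.6602312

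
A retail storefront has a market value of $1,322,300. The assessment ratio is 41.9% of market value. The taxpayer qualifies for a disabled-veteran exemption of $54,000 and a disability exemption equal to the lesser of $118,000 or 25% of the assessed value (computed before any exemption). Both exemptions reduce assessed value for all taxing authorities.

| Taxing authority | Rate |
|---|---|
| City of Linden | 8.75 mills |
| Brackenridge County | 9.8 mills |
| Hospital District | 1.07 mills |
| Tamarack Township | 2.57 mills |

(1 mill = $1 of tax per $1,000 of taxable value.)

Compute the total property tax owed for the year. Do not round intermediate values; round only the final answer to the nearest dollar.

$8,478

Assessed value = $1,322,300 × 0.419 = $554,043.7
Disability exemption = min($118,000, 25% × $554,043.7) = min($118,000, $138,510.925) = $118,000 (dollar cap binds)
Taxable value = $554,043.7 − $54,000 − $118,000 = $382,043.7
City of Linden: $382,043.7 × 0.00875 = $3,342.882375
Brackenridge County: $382,043.7 × 0.0098 = $3,744.02826
Hospital District: $382,043.7 × 0.00107 = $408.786759
Tamarack Township: $382,043.7 × 0.00257 = $981.852309
Total = $8,477.549703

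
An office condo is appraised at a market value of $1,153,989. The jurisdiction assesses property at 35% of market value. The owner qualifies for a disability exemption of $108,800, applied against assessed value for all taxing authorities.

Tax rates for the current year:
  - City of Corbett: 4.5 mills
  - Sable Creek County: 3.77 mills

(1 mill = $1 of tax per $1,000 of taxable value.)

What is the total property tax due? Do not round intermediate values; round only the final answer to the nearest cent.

$2,440.45

Assessed value = $1,153,989 × 0.35 = $403,896.15
Taxable value = $403,896.15 − $108,800 = $295,096.15
City of Corbett: $295,096.15 × 0.0045 = $1,327.932675
Sable Creek County: $295,096.15 × 0.00377 = $1,112.5124855
Total = $1,327.932675 + $1,112.5124855 = $2,440.4451605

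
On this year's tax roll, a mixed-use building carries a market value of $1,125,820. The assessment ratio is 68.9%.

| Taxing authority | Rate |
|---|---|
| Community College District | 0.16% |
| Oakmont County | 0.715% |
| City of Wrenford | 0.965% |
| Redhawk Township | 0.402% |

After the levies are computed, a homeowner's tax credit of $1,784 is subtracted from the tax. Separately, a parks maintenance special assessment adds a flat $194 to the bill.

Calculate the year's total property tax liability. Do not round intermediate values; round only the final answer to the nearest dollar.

Assessed value = $1,125,820 × 0.689 = $775,689.98
Community College District: $775,689.98 × 0.0016 = $1,241.103968
Oakmont County: $775,689.98 × 0.00715 = $5,546.183357
City of Wrenford: $775,689.98 × 0.00965 = $7,485.408307
Redhawk Township: $775,689.98 × 0.00402 = $3,118.2737196
Levies subtotal = $17,390.9693516
After credit = $17,390.9693516 − $1,784 = $15,606.9693516
Total = $15,606.9693516 + $194 = $15,800.9693516

$15,801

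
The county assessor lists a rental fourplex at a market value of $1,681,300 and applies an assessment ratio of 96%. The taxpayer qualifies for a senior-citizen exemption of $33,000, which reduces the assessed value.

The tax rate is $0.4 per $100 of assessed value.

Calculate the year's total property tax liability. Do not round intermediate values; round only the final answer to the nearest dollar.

Assessed value = $1,681,300 × 0.96 = $1,614,048
Taxable value = $1,614,048 − $33,000 = $1,581,048
Tax = $1,581,048 × 0.004 = $6,324.192

$6,324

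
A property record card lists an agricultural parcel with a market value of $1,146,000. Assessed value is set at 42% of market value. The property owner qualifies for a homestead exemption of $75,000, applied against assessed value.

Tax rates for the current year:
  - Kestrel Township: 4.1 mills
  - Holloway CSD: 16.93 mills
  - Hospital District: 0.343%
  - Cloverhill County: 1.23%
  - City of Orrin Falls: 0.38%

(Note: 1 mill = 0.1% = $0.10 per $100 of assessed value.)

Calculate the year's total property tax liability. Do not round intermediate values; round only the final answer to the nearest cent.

$16,480.34

Assessed value = $1,146,000 × 0.42 = $481,320
Taxable value = $481,320 − $75,000 = $406,320
Kestrel Township: $406,320 × 0.0041 = $1,665.912
Holloway CSD: $406,320 × 0.01693 = $6,878.9976
Hospital District: $406,320 × 0.00343 = $1,393.6776
Cloverhill County: $406,320 × 0.0123 = $4,997.736
City of Orrin Falls: $406,320 × 0.0038 = $1,544.016
Total = $16,480.3392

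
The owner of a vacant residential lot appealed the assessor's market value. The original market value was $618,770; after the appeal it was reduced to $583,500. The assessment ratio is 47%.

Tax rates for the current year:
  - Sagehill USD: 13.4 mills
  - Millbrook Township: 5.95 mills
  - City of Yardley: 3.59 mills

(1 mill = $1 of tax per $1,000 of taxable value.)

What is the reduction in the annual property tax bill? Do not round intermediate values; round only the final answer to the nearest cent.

Old assessed value = $618,770 × 0.47 = $290,821.9
New assessed value = $583,500 × 0.47 = $274,245
Combined rate = 0.0134 + 0.00595 + 0.00359 = 0.02294
Old tax = $290,821.9 × 0.02294 = $6,671.454386
New tax = $274,245 × 0.02294 = $6,291.1803
Reduction = $6,671.454386 − $6,291.1803 = $380.274086

$380.27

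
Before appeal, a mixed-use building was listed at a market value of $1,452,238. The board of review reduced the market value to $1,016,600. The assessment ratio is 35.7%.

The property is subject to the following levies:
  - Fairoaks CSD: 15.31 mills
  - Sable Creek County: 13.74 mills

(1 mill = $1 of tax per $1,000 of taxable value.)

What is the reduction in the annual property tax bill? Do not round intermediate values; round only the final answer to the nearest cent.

$4,517.94

Old assessed value = $1,452,238 × 0.357 = $518,448.966
New assessed value = $1,016,600 × 0.357 = $362,926.2
Combined rate = 0.01531 + 0.01374 = 0.02905
Old tax = $518,448.966 × 0.02905 = $15,060.9424623
New tax = $362,926.2 × 0.02905 = $10,543.00611
Reduction = $15,060.9424623 − $10,543.00611 = $4,517.9363523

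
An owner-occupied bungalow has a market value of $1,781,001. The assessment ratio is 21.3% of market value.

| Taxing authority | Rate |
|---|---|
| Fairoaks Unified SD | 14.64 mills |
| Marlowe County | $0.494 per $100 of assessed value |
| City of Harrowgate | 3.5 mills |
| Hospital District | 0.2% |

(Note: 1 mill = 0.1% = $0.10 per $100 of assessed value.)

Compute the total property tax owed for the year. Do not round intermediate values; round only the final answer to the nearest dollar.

$9,514

Assessed value = $1,781,001 × 0.213 = $379,353.213
Fairoaks Unified SD: $379,353.213 × 0.01464 = $5,553.73103832
Marlowe County: $379,353.213 × 0.00494 = $1,874.00487222
City of Harrowgate: $379,353.213 × 0.0035 = $1,327.7362455
Hospital District: $379,353.213 × 0.002 = $758.706426
Total = $9,514.17858204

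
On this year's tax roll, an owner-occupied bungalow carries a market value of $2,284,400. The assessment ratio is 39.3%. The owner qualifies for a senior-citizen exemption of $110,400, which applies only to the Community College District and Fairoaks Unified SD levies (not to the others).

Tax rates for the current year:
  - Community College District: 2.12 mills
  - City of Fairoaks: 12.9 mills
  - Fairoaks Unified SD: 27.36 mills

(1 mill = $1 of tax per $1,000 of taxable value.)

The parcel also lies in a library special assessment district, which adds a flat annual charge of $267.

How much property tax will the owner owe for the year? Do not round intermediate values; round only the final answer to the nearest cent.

Assessed value = $2,284,400 × 0.393 = $897,769.2
Community College District: ($897,769.2 − $110,400) × 0.00212 = $787,369.2 × 0.00212 = $1,669.222704
City of Fairoaks: $897,769.2 × 0.0129 = $11,581.22268
Fairoaks Unified SD: ($897,769.2 − $110,400) × 0.02736 = $787,369.2 × 0.02736 = $21,542.421312
Levies subtotal = $34,792.866696
Total = $34,792.866696 + $267 = $35,059.866696

$35,059.87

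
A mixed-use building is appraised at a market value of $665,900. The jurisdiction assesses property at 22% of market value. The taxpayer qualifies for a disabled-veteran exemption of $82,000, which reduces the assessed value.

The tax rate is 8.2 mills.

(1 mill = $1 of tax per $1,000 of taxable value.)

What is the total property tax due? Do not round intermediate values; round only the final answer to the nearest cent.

Assessed value = $665,900 × 0.22 = $146,498
Taxable value = $146,498 − $82,000 = $64,498
Tax = $64,498 × 0.0082 = $528.8836

$528.88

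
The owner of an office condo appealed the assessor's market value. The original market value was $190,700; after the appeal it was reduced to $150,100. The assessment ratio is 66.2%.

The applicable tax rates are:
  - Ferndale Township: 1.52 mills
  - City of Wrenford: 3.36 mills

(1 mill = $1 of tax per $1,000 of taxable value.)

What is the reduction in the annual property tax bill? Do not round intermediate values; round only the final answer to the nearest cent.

Old assessed value = $190,700 × 0.662 = $126,243.4
New assessed value = $150,100 × 0.662 = $99,366.2
Combined rate = 0.00152 + 0.00336 = 0.00488
Old tax = $126,243.4 × 0.00488 = $616.067792
New tax = $99,366.2 × 0.00488 = $484.907056
Reduction = $616.067792 − $484.907056 = $131.160736

$131.16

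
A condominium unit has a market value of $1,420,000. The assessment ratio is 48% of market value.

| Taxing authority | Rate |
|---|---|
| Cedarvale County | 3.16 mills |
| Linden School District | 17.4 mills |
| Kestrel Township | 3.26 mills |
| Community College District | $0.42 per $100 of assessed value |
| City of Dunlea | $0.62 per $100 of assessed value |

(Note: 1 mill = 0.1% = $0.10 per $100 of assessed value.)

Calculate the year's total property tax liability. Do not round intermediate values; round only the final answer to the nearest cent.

$23,324.35

Assessed value = $1,420,000 × 0.48 = $681,600
Cedarvale County: $681,600 × 0.00316 = $2,153.856
Linden School District: $681,600 × 0.0174 = $11,859.84
Kestrel Township: $681,600 × 0.00326 = $2,222.016
Community College District: $681,600 × 0.0042 = $2,862.72
City of Dunlea: $681,600 × 0.0062 = $4,225.92
Total = $23,324.352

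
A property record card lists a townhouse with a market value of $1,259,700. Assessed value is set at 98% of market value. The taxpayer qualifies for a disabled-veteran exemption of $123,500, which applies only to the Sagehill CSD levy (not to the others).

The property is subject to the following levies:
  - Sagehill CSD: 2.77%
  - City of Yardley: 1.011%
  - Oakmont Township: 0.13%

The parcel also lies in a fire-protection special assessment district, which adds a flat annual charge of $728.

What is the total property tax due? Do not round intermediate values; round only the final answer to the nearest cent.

Assessed value = $1,259,700 × 0.98 = $1,234,506
Sagehill CSD: ($1,234,506 − $123,500) × 0.0277 = $1,111,006 × 0.0277 = $30,774.8662
City of Yardley: $1,234,506 × 0.01011 = $12,480.85566
Oakmont Township: $1,234,506 × 0.0013 = $1,604.8578
Levies subtotal = $44,860.57966
Total = $44,860.57966 + $728 = $45,588.57966

$45,588.58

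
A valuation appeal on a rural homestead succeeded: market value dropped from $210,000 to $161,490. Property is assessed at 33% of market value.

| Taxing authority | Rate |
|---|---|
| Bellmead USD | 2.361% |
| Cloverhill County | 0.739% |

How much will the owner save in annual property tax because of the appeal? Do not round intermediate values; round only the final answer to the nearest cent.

Old assessed value = $210,000 × 0.33 = $69,300
New assessed value = $161,490 × 0.33 = $53,291.7
Combined rate = 0.02361 + 0.00739 = 0.031
Old tax = $69,300 × 0.031 = $2,148.3
New tax = $53,291.7 × 0.031 = $1,652.0427
Reduction = $2,148.3 − $1,652.0427 = $496.2573

$496.26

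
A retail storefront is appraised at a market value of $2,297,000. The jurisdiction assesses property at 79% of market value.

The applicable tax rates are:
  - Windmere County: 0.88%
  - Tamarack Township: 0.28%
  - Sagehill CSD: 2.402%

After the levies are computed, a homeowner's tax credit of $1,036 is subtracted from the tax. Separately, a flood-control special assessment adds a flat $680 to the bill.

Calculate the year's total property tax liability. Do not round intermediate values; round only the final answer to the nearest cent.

$64,281.12

Assessed value = $2,297,000 × 0.79 = $1,814,630
Windmere County: $1,814,630 × 0.0088 = $15,968.744
Tamarack Township: $1,814,630 × 0.0028 = $5,080.964
Sagehill CSD: $1,814,630 × 0.02402 = $43,587.4126
Levies subtotal = $64,637.1206
After credit = $64,637.1206 − $1,036 = $63,601.1206
Total = $63,601.1206 + $680 = $64,281.1206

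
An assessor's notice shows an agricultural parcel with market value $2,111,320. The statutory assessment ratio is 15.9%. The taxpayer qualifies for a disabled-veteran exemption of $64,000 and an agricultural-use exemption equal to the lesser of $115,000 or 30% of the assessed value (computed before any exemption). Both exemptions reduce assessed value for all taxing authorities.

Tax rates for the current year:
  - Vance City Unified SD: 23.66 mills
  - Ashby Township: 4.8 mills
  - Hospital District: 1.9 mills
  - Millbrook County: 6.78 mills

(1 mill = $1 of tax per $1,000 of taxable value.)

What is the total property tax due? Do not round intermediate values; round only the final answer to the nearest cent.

$6,350.57

Assessed value = $2,111,320 × 0.159 = $335,699.88
Agricultural-use exemption = min($115,000, 30% × $335,699.88) = min($115,000, $100,709.964) = $100,709.964 (percentage binds)
Taxable value = $335,699.88 − $64,000 − $100,709.964 = $170,989.916
Vance City Unified SD: $170,989.916 × 0.02366 = $4,045.62141256
Ashby Township: $170,989.916 × 0.0048 = $820.7515968
Hospital District: $170,989.916 × 0.0019 = $324.8808404
Millbrook County: $170,989.916 × 0.00678 = $1,159.31163048
Total = $6,350.56548024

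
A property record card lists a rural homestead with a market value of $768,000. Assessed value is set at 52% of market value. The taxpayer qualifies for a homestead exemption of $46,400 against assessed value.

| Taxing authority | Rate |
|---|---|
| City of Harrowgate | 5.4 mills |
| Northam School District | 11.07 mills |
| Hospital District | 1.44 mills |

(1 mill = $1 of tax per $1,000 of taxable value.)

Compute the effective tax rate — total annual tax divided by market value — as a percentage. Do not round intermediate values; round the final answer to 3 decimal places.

Assessed value = $768,000 × 0.52 = $399,360
Taxable value = $399,360 − $46,400 = $352,960
City of Harrowgate: $352,960 × 0.0054 = $1,905.984
Northam School District: $352,960 × 0.01107 = $3,907.2672
Hospital District: $352,960 × 0.00144 = $508.2624
Total tax = $6,321.5136
Effective rate = $6,321.5136 ÷ $768,000 = 0.823% of market value

0.823%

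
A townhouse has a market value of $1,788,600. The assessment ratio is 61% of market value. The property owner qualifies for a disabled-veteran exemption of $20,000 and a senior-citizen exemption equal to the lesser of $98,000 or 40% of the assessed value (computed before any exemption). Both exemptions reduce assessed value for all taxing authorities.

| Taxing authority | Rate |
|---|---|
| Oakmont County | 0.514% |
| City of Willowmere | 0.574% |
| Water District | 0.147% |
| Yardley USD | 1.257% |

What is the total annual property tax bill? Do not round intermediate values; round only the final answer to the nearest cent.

Assessed value = $1,788,600 × 0.61 = $1,091,046
Senior-citizen exemption = min($98,000, 40% × $1,091,046) = min($98,000, $436,418.4) = $98,000 (dollar cap binds)
Taxable value = $1,091,046 − $20,000 − $98,000 = $973,046
Oakmont County: $973,046 × 0.00514 = $5,001.45644
City of Willowmere: $973,046 × 0.00574 = $5,585.28404
Water District: $973,046 × 0.00147 = $1,430.37762
Yardley USD: $973,046 × 0.01257 = $12,231.18822
Total = $24,248.30632

$24,248.31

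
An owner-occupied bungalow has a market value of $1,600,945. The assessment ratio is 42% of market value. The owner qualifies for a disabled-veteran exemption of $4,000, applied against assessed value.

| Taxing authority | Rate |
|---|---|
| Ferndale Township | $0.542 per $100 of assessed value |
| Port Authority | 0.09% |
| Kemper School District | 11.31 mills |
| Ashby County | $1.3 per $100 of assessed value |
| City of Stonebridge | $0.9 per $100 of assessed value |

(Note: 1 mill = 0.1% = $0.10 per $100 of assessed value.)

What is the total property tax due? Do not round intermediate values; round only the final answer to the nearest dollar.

Assessed value = $1,600,945 × 0.42 = $672,396.9
Taxable value = $672,396.9 − $4,000 = $668,396.9
Ferndale Township: $668,396.9 × 0.00542 = $3,622.711198
Port Authority: $668,396.9 × 0.0009 = $601.55721
Kemper School District: $668,396.9 × 0.01131 = $7,559.568939
Ashby County: $668,396.9 × 0.013 = $8,689.1597
City of Stonebridge: $668,396.9 × 0.009 = $6,015.5721
Total = $26,488.569147

$26,489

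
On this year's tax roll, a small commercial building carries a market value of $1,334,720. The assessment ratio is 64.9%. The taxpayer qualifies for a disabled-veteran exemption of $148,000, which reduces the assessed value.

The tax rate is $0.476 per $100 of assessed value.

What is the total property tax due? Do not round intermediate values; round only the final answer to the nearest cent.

Assessed value = $1,334,720 × 0.649 = $866,233.28
Taxable value = $866,233.28 − $148,000 = $718,233.28
Tax = $718,233.28 × 0.00476 = $3,418.7904128

$3,418.79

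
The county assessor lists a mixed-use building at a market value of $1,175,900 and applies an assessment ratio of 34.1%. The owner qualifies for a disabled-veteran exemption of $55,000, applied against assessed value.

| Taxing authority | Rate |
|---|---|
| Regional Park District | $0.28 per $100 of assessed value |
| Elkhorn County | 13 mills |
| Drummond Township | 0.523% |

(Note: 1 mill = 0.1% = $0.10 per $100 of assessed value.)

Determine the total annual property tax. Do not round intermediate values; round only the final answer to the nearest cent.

$7,276.00

Assessed value = $1,175,900 × 0.341 = $400,981.9
Taxable value = $400,981.9 − $55,000 = $345,981.9
Regional Park District: $345,981.9 × 0.0028 = $968.74932
Elkhorn County: $345,981.9 × 0.013 = $4,497.7647
Drummond Township: $345,981.9 × 0.00523 = $1,809.485337
Total = $7,275.999357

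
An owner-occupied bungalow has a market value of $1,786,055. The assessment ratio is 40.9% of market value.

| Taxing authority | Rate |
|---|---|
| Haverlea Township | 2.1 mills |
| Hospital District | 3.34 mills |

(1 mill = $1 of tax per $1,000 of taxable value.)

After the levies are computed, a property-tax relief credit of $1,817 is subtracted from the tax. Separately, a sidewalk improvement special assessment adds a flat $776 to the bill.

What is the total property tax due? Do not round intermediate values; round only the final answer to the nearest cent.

Assessed value = $1,786,055 × 0.409 = $730,496.495
Haverlea Township: $730,496.495 × 0.0021 = $1,534.0426395
Hospital District: $730,496.495 × 0.00334 = $2,439.8582933
Levies subtotal = $3,973.9009328
After credit = $3,973.9009328 − $1,817 = $2,156.9009328
Total = $2,156.9009328 + $776 = $2,932.9009328

$2,932.90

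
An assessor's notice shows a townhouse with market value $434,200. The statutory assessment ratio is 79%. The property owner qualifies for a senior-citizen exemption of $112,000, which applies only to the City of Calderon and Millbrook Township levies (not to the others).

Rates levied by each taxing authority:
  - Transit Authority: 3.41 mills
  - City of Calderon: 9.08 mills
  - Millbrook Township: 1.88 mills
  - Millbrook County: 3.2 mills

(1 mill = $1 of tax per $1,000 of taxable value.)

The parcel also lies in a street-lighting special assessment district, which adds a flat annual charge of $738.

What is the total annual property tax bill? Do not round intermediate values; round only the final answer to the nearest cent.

Assessed value = $434,200 × 0.79 = $343,018
Transit Authority: $343,018 × 0.00341 = $1,169.69138
City of Calderon: ($343,018 − $112,000) × 0.00908 = $231,018 × 0.00908 = $2,097.64344
Millbrook Township: ($343,018 − $112,000) × 0.00188 = $231,018 × 0.00188 = $434.31384
Millbrook County: $343,018 × 0.0032 = $1,097.6576
Levies subtotal = $4,799.30626
Total = $4,799.30626 + $738 = $5,537.30626

$5,537.31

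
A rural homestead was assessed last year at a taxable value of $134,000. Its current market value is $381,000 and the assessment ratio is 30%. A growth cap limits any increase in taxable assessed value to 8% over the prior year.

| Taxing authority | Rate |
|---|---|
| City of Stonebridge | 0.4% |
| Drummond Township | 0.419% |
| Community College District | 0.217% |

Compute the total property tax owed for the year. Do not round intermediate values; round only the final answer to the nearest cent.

Uncapped assessed value = $381,000 × 0.3 = $114,300
Cap limit = $134,000 × 1.08 = $144,720
Taxable assessed value = min($114,300, $144,720) = $114,300 (cap does not bind)
City of Stonebridge: $114,300 × 0.004 = $457.2
Drummond Township: $114,300 × 0.00419 = $478.917
Community College District: $114,300 × 0.00217 = $248.031
Total = $1,184.148

$1,184.15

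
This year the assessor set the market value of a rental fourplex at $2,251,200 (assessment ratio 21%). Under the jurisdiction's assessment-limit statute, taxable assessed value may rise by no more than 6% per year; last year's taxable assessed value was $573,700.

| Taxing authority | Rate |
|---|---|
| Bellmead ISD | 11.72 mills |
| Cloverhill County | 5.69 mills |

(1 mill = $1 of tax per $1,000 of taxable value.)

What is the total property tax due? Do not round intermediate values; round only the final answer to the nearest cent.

$8,230.61

Uncapped assessed value = $2,251,200 × 0.21 = $472,752
Cap limit = $573,700 × 1.06 = $608,122
Taxable assessed value = min($472,752, $608,122) = $472,752 (cap does not bind)
Bellmead ISD: $472,752 × 0.01172 = $5,540.65344
Cloverhill County: $472,752 × 0.00569 = $2,689.95888
Total = $8,230.61232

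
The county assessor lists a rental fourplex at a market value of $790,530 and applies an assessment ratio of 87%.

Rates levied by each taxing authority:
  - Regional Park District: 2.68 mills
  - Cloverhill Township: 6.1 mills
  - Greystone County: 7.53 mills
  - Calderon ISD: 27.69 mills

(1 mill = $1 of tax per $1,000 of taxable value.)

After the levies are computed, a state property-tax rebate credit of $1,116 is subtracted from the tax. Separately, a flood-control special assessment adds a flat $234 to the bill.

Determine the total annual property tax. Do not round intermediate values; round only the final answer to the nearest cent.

$29,379.49

Assessed value = $790,530 × 0.87 = $687,761.1
Regional Park District: $687,761.1 × 0.00268 = $1,843.199748
Cloverhill Township: $687,761.1 × 0.0061 = $4,195.34271
Greystone County: $687,761.1 × 0.00753 = $5,178.841083
Calderon ISD: $687,761.1 × 0.02769 = $19,044.104859
Levies subtotal = $30,261.4884
After credit = $30,261.4884 − $1,116 = $29,145.4884
Total = $29,145.4884 + $234 = $29,379.4884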